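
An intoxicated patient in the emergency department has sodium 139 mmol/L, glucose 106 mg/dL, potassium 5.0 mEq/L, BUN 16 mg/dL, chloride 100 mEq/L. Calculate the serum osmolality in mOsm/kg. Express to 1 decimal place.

289.6 mOsm/kg

Calculated osmolality = 2·Na + glucose/18 + BUN/2.8
= 2·139 + 106/18 + 16/2.8
= 278 + 5.89 + 5.71
= 289.6 mOsm/kg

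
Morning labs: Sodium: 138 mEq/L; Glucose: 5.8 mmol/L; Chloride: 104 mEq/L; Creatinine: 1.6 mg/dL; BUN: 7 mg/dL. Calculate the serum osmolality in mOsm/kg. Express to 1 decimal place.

Calculated osmolality = 2·Na + glucose + BUN/2.8
= 2·138 + 5.8 + 7/2.8
= 276 + 5.80 + 2.50
= 284.3 mOsm/kg

284.3 mOsm/kg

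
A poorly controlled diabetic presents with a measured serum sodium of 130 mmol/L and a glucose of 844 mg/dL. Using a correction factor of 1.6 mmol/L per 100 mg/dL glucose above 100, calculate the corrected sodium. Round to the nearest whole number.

Corrected Na = measured Na + 1.6 · (glucose − 100)/100
= 130 + 1.6 · (844 − 100)/100
= 130 + 11.9
= 141.9 mmol/L

142 mmol/L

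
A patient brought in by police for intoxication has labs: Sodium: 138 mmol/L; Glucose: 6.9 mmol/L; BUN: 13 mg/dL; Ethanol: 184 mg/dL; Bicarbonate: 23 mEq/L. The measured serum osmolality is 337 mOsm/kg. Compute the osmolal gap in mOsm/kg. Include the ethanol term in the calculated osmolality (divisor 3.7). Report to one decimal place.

-0.3 mOsm/kg

Calculated osmolality = 2·Na + glucose + BUN/2.8 + ethanol/3.7
= 2·138 + 6.9 + 13/2.8 + 184/3.7
= 276 + 6.90 + 4.64 + 49.73
= 337.27 mOsm/kg ≈ 337.3 mOsm/kg
Osmolar gap = measured − calculated = 337 − 337.3 = -0.3 mOsm/kg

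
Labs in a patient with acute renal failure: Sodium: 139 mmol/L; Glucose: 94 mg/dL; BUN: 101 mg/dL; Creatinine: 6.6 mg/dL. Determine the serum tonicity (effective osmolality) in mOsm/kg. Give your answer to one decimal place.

283.2 mOsm/kg

Effective osmolality excludes urea (freely permeant across cell membranes):
2·Na + glucose/18
= 2·139 + 94/18
= 278 + 5.22
= 283.22 mOsm/kg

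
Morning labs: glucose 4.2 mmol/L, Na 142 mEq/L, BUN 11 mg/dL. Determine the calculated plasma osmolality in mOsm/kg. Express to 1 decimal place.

292.1 mOsm/kg

Calculated osmolality = 2·Na + glucose + BUN/2.8
= 2·142 + 4.2 + 11/2.8
= 284 + 4.20 + 3.93
= 292.13 mOsm/kg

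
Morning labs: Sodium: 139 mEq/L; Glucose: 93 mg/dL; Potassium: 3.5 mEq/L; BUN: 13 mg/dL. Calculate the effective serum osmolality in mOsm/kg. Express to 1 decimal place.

283.2 mOsm/kg

Effective osmolality excludes urea (freely permeant across cell membranes):
2·Na + glucose/18
= 2·139 + 93/18
= 278 + 5.17
= 283.17 mOsm/kg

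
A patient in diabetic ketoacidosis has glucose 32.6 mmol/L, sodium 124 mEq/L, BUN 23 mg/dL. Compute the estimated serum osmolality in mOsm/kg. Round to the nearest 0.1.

Calculated osmolality = 2·Na + glucose + BUN/2.8
= 2·124 + 32.6 + 23/2.8
= 248 + 32.60 + 8.21
= 288.81 mOsm/kg

288.8 mOsm/kg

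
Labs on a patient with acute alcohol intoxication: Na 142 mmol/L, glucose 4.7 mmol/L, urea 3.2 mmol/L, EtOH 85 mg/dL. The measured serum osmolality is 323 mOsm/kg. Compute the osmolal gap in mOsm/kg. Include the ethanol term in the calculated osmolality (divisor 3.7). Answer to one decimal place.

8.1 mOsm/kg

Calculated osmolality = 2·Na + glucose + urea + ethanol/3.7
= 2·142 + 4.7 + 3.2 + 85/3.7
= 284 + 4.70 + 3.20 + 22.97
= 314.87 mOsm/kg ≈ 314.9 mOsm/kg
Osmolar gap = measured − calculated = 323 − 314.9 = 8.1 mOsm/kg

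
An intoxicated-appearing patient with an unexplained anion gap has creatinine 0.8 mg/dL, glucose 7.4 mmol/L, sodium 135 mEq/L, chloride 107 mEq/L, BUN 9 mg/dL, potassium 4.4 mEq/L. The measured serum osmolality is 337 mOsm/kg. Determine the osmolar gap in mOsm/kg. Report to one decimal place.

Calculated osmolality = 2·Na + glucose + BUN/2.8
= 2·135 + 7.4 + 9/2.8
= 270 + 7.40 + 3.21
= 280.61 mOsm/kg ≈ 280.6 mOsm/kg
Osmolar gap = measured − calculated = 337 − 280.6 = 56.4 mOsm/kg

56.4 mOsm/kg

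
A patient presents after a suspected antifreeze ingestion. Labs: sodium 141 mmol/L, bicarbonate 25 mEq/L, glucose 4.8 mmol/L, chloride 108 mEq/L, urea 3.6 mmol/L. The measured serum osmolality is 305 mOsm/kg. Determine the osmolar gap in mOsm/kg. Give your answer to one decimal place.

Calculated osmolality = 2·Na + glucose + urea
= 2·141 + 4.8 + 3.6
= 282 + 4.80 + 3.60
= 290.4 mOsm/kg ≈ 290.4 mOsm/kg
Osmolar gap = measured − calculated = 305 − 290.4 = 14.6 mOsm/kg

14.6 mOsm/kg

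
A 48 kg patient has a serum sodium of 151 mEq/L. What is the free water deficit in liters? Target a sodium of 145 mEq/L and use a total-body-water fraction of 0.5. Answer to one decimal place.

TBW = 0.5 · 48 = 24 L
Free water deficit = TBW · (Na/145 − 1)
= 24 · (151/145 − 1)
= 24 · 0.0414
= 0.99 L

1.0 L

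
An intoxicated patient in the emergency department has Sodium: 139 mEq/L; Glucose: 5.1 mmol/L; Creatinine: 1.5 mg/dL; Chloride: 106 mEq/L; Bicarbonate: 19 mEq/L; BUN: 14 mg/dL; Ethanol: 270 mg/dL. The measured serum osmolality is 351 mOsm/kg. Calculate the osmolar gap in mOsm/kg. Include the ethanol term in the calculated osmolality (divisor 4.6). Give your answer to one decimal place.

Calculated osmolality = 2·Na + glucose + BUN/2.8 + ethanol/4.6
= 2·139 + 5.1 + 14/2.8 + 270/4.6
= 278 + 5.10 + 5 + 58.70
= 346.8 mOsm/kg ≈ 346.8 mOsm/kg
Osmolar gap = measured − calculated = 351 − 346.8 = 4.2 mOsm/kg

4.2 mOsm/kg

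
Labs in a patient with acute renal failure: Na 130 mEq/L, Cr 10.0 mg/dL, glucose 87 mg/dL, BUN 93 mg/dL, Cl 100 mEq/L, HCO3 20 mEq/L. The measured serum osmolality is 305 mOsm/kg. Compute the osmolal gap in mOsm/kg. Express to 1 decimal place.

Calculated osmolality = 2·Na + glucose/18 + BUN/2.8
= 2·130 + 87/18 + 93/2.8
= 260 + 4.83 + 33.21
= 298.04 mOsm/kg ≈ 298.0 mOsm/kg
Osmolar gap = measured − calculated = 305 − 298.0 = 7.0 mOsm/kg

7.0 mOsm/kg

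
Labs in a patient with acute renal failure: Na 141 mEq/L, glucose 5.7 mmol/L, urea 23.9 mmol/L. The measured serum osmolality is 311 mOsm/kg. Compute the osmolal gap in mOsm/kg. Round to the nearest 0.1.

-0.6 mOsm/kg

Calculated osmolality = 2·Na + glucose + urea
= 2·141 + 5.7 + 23.9
= 282 + 5.70 + 23.90
= 311.6 mOsm/kg ≈ 311.6 mOsm/kg
Osmolar gap = measured − calculated = 311 − 311.6 = -0.6 mOsm/kg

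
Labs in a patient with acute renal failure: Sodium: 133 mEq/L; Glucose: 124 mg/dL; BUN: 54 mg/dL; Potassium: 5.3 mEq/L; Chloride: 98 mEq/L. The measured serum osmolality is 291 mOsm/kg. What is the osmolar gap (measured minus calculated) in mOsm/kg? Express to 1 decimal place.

-1.2 mOsm/kg

Calculated osmolality = 2·Na + glucose/18 + BUN/2.8
= 2·133 + 124/18 + 54/2.8
= 266 + 6.89 + 19.29
= 292.18 mOsm/kg ≈ 292.2 mOsm/kg
Osmolar gap = measured − calculated = 291 − 292.2 = -1.2 mOsm/kg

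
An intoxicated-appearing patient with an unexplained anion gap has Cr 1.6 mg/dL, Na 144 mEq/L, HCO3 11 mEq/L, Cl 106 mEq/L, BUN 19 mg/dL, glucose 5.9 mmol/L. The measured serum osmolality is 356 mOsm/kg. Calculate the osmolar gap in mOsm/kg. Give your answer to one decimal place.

Calculated osmolality = 2·Na + glucose + BUN/2.8
= 2·144 + 5.9 + 19/2.8
= 288 + 5.90 + 6.79
= 300.69 mOsm/kg ≈ 300.7 mOsm/kg
Osmolar gap = measured − calculated = 356 − 300.7 = 55.3 mOsm/kg

55.3 mOsm/kg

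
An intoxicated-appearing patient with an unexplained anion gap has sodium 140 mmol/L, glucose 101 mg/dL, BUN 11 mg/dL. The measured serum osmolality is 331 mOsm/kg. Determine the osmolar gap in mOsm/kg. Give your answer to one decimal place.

41.5 mOsm/kg

Calculated osmolality = 2·Na + glucose/18 + BUN/2.8
= 2·140 + 101/18 + 11/2.8
= 280 + 5.61 + 3.93
= 289.54 mOsm/kg ≈ 289.5 mOsm/kg
Osmolar gap = measured − calculated = 331 − 289.5 = 41.5 mOsm/kg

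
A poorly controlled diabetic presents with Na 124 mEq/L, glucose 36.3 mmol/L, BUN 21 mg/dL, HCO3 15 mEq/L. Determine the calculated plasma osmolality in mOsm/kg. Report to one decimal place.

291.8 mOsm/kg

Calculated osmolality = 2·Na + glucose + BUN/2.8
= 2·124 + 36.3 + 21/2.8
= 248 + 36.30 + 7.50
= 291.8 mOsm/kg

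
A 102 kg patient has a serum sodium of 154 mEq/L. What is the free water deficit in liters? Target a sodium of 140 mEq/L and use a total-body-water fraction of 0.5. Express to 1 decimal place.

TBW = 0.5 · 102 = 51 L
Free water deficit = TBW · (Na/140 − 1)
= 51 · (154/140 − 1)
= 51 · 0.1
= 5.1 L

5.1 L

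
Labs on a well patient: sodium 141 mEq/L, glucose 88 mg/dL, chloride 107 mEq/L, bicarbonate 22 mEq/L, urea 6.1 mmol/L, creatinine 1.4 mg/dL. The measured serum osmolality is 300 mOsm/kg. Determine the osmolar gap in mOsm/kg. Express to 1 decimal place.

7.0 mOsm/kg

Calculated osmolality = 2·Na + glucose/18 + urea
= 2·141 + 88/18 + 6.1
= 282 + 4.89 + 6.10
= 292.99 mOsm/kg ≈ 293.0 mOsm/kg
Osmolar gap = measured − calculated = 300 − 293.0 = 7.0 mOsm/kg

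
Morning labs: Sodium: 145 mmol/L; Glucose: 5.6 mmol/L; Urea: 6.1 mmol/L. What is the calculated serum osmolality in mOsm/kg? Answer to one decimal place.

301.7 mOsm/kg

Calculated osmolality = 2·Na + glucose + urea
= 2·145 + 5.6 + 6.1
= 290 + 5.60 + 6.10
= 301.7 mOsm/kg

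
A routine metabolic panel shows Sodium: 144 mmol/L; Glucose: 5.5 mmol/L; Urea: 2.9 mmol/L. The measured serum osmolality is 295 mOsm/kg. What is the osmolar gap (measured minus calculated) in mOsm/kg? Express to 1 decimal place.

Calculated osmolality = 2·Na + glucose + urea
= 2·144 + 5.5 + 2.9
= 288 + 5.50 + 2.90
= 296.4 mOsm/kg ≈ 296.4 mOsm/kg
Osmolar gap = measured − calculated = 295 − 296.4 = -1.4 mOsm/kg

-1.4 mOsm/kg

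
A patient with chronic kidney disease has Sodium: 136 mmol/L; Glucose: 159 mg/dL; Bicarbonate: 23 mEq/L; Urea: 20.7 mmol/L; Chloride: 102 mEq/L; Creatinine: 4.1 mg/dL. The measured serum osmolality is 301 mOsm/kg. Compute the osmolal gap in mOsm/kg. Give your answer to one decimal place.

Calculated osmolality = 2·Na + glucose/18 + urea
= 2·136 + 159/18 + 20.7
= 272 + 8.83 + 20.70
= 301.53 mOsm/kg ≈ 301.5 mOsm/kg
Osmolar gap = measured − calculated = 301 − 301.5 = -0.5 mOsm/kg

-0.5 mOsm/kg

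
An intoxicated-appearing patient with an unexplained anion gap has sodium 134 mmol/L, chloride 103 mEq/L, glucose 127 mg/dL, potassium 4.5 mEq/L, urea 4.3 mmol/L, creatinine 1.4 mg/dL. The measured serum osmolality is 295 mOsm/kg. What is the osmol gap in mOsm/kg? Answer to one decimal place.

Calculated osmolality = 2·Na + glucose/18 + urea
= 2·134 + 127/18 + 4.3
= 268 + 7.06 + 4.30
= 279.36 mOsm/kg ≈ 279.4 mOsm/kg
Osmolar gap = measured − calculated = 295 − 279.4 = 15.6 mOsm/kg

15.6 mOsm/kg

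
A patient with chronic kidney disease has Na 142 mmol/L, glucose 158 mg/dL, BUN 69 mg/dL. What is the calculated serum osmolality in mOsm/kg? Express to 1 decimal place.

Calculated osmolality = 2·Na + glucose/18 + BUN/2.8
= 2·142 + 158/18 + 69/2.8
= 284 + 8.78 + 24.64
= 317.42 mOsm/kg

317.4 mOsm/kg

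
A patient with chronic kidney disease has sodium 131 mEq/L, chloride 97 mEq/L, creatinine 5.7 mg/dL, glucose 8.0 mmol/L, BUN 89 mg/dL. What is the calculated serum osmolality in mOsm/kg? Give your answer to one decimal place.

Calculated osmolality = 2·Na + glucose + BUN/2.8
= 2·131 + 8 + 89/2.8
= 262 + 8 + 31.79
= 301.79 mOsm/kg

301.8 mOsm/kg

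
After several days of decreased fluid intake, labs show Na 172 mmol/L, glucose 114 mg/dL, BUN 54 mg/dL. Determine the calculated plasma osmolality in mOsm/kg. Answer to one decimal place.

Calculated osmolality = 2·Na + glucose/18 + BUN/2.8
= 2·172 + 114/18 + 54/2.8
= 344 + 6.33 + 19.29
= 369.62 mOsm/kg

369.6 mOsm/kg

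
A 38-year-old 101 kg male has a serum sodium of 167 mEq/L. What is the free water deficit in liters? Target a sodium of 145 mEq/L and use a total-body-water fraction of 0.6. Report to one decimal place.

9.2 L

TBW = 0.6 · 101 = 60.6 L
Free water deficit = TBW · (Na/145 − 1)
= 60.6 · (167/145 − 1)
= 60.6 · 0.1517
= 9.19 L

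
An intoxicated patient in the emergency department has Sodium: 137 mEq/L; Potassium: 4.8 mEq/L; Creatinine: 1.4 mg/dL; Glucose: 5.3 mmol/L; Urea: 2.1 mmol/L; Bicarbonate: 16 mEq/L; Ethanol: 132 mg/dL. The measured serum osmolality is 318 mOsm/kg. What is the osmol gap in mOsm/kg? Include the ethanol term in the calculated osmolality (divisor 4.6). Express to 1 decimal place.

Calculated osmolality = 2·Na + glucose + urea + ethanol/4.6
= 2·137 + 5.3 + 2.1 + 132/4.6
= 274 + 5.30 + 2.10 + 28.70
= 310.1 mOsm/kg ≈ 310.1 mOsm/kg
Osmolar gap = measured − calculated = 318 − 310.1 = 7.9 mOsm/kg

7.9 mOsm/kg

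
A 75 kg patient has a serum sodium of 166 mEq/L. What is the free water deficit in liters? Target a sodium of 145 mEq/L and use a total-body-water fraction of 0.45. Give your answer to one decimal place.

4.9 L

TBW = 0.45 · 75 = 33.75 L
Free water deficit = TBW · (Na/145 − 1)
= 33.75 · (166/145 − 1)
= 33.75 · 0.1448
= 4.89 L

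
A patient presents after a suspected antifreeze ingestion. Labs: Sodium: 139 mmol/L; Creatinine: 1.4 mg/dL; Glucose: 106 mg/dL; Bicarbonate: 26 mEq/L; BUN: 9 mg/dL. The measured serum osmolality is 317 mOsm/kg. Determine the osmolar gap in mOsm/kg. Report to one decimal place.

Calculated osmolality = 2·Na + glucose/18 + BUN/2.8
= 2·139 + 106/18 + 9/2.8
= 278 + 5.89 + 3.21
= 287.1 mOsm/kg ≈ 287.1 mOsm/kg
Osmolar gap = measured − calculated = 317 − 287.1 = 29.9 mOsm/kg

29.9 mOsm/kg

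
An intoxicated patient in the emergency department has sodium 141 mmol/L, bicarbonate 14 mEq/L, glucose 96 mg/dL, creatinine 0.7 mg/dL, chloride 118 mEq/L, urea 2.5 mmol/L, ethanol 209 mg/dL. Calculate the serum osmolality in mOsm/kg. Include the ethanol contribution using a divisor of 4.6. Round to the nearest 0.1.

Calculated osmolality = 2·Na + glucose/18 + urea + ethanol/4.6
= 2·141 + 96/18 + 2.5 + 209/4.6
= 282 + 5.33 + 2.50 + 45.43
= 335.26 mOsm/kg

335.3 mOsm/kg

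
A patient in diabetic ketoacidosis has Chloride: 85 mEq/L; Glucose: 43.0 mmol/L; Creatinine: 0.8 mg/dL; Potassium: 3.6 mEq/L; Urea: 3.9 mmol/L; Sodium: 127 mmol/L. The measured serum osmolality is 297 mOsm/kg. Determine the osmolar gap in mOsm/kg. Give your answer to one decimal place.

Calculated osmolality = 2·Na + glucose + urea
= 2·127 + 43 + 3.9
= 254 + 43 + 3.90
= 300.9 mOsm/kg ≈ 300.9 mOsm/kg
Osmolar gap = measured − calculated = 297 − 300.9 = -3.9 mOsm/kg

-3.9 mOsm/kg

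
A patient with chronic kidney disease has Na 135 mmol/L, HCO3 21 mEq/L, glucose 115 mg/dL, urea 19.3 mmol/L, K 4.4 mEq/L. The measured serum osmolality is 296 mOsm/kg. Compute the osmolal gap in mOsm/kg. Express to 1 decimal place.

Calculated osmolality = 2·Na + glucose/18 + urea
= 2·135 + 115/18 + 19.3
= 270 + 6.39 + 19.30
= 295.69 mOsm/kg ≈ 295.7 mOsm/kg
Osmolar gap = measured − calculated = 296 − 295.7 = 0.3 mOsm/kg

0.3 mOsm/kg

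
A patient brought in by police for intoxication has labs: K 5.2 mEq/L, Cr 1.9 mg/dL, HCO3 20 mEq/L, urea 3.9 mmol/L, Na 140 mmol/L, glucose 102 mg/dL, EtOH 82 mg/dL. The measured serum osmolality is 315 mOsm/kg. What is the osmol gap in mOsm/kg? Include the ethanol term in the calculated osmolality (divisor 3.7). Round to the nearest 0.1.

Calculated osmolality = 2·Na + glucose/18 + urea + ethanol/3.7
= 2·140 + 102/18 + 3.9 + 82/3.7
= 280 + 5.67 + 3.90 + 22.16
= 311.73 mOsm/kg ≈ 311.7 mOsm/kg
Osmolar gap = measured − calculated = 315 − 311.7 = 3.3 mOsm/kg

3.3 mOsm/kg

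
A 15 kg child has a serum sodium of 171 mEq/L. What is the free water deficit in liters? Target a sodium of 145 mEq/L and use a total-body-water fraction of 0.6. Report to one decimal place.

1.6 L

TBW = 0.6 · 15 = 9 L
Free water deficit = TBW · (Na/145 − 1)
= 9 · (171/145 − 1)
= 9 · 0.1793
= 1.61 L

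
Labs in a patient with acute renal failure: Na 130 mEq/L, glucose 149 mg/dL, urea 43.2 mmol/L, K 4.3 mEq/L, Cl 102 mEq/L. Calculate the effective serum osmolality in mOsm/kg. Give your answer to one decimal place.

Effective osmolality excludes urea (freely permeant across cell membranes):
2·Na + glucose/18
= 2·130 + 149/18
= 260 + 8.28
= 268.28 mOsm/kg

268.3 mOsm/kg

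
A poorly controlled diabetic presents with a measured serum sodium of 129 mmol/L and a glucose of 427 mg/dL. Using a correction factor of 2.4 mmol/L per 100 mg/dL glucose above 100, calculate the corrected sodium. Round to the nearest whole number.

Corrected Na = measured Na + 2.4 · (glucose − 100)/100
= 129 + 2.4 · (427 − 100)/100
= 129 + 7.8
= 136.8 mmol/L

137 mmol/L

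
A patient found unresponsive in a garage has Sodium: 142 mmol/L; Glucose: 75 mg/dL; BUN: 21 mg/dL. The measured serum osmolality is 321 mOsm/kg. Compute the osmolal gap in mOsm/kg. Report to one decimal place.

Calculated osmolality = 2·Na + glucose/18 + BUN/2.8
= 2·142 + 75/18 + 21/2.8
= 284 + 4.17 + 7.50
= 295.67 mOsm/kg ≈ 295.7 mOsm/kg
Osmolar gap = measured − calculated = 321 − 295.7 = 25.3 mOsm/kg

25.3 mOsm/kg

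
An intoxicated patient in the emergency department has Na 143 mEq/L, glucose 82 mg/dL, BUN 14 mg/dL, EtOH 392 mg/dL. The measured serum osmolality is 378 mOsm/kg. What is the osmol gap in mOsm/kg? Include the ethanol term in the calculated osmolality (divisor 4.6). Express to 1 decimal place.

Calculated osmolality = 2·Na + glucose/18 + BUN/2.8 + ethanol/4.6
= 2·143 + 82/18 + 14/2.8 + 392/4.6
= 286 + 4.56 + 5 + 85.22
= 380.78 mOsm/kg ≈ 380.8 mOsm/kg
Osmolar gap = measured − calculated = 378 − 380.8 = -2.8 mOsm/kg

-2.8 mOsm/kg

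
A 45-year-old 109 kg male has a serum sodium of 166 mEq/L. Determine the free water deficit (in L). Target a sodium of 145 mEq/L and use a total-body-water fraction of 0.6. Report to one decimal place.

9.5 L

TBW = 0.6 · 109 = 65.4 L
Free water deficit = TBW · (Na/145 − 1)
= 65.4 · (166/145 − 1)
= 65.4 · 0.1448
= 9.47 L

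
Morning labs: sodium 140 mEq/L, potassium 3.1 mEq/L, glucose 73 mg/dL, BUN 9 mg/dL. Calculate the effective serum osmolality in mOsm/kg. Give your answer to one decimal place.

Effective osmolality excludes urea (freely permeant across cell membranes):
2·Na + glucose/18
= 2·140 + 73/18
= 280 + 4.06
= 284.06 mOsm/kg

284.1 mOsm/kg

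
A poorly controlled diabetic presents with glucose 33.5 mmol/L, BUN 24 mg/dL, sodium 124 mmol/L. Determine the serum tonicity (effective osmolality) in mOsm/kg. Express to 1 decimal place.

281.5 mOsm/kg

Effective osmolality excludes urea (freely permeant across cell membranes):
2·Na + glucose
= 2·124 + 33.5
= 248 + 33.5
= 281.5 mOsm/kg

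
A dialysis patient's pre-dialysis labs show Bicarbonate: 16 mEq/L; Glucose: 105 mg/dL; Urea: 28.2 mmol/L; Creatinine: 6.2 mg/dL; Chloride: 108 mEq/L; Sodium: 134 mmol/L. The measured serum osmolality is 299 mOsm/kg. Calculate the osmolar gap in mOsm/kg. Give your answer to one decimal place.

Calculated osmolality = 2·Na + glucose/18 + urea
= 2·134 + 105/18 + 28.2
= 268 + 5.83 + 28.20
= 302.03 mOsm/kg ≈ 302.0 mOsm/kg
Osmolar gap = measured − calculated = 299 − 302.0 = -3.0 mOsm/kg

-3.0 mOsm/kg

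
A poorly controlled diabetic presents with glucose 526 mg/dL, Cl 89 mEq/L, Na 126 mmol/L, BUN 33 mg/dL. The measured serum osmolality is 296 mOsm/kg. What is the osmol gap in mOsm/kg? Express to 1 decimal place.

3.0 mOsm/kg

Calculated osmolality = 2·Na + glucose/18 + BUN/2.8
= 2·126 + 526/18 + 33/2.8
= 252 + 29.22 + 11.79
= 293.01 mOsm/kg ≈ 293.0 mOsm/kg
Osmolar gap = measured − calculated = 296 − 293.0 = 3.0 mOsm/kg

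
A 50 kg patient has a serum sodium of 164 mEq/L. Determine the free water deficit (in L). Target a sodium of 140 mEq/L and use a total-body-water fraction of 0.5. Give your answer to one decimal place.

4.3 L

TBW = 0.5 · 50 = 25 L
Free water deficit = TBW · (Na/140 − 1)
= 25 · (164/140 − 1)
= 25 · 0.1714
= 4.29 L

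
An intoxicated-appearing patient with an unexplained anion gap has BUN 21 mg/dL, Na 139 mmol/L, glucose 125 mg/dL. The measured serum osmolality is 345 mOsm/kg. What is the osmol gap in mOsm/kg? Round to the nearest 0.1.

52.6 mOsm/kg

Calculated osmolality = 2·Na + glucose/18 + BUN/2.8
= 2·139 + 125/18 + 21/2.8
= 278 + 6.94 + 7.50
= 292.44 mOsm/kg ≈ 292.4 mOsm/kg
Osmolar gap = measured − calculated = 345 − 292.4 = 52.6 mOsm/kg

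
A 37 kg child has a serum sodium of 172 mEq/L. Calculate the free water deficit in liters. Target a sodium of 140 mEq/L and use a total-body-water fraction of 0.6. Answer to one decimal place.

TBW = 0.6 · 37 = 22.2 L
Free water deficit = TBW · (Na/140 − 1)
= 22.2 · (172/140 − 1)
= 22.2 · 0.2286
= 5.07 L

5.1 L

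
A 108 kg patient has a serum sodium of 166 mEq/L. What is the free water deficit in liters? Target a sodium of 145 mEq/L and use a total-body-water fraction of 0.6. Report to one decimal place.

9.4 L

TBW = 0.6 · 108 = 64.8 L
Free water deficit = TBW · (Na/145 − 1)
= 64.8 · (166/145 − 1)
= 64.8 · 0.1448
= 9.38 L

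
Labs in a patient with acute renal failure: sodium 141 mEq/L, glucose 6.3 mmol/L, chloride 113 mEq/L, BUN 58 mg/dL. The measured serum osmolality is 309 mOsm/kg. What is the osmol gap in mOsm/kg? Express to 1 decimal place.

Calculated osmolality = 2·Na + glucose + BUN/2.8
= 2·141 + 6.3 + 58/2.8
= 282 + 6.30 + 20.71
= 309.01 mOsm/kg ≈ 309.0 mOsm/kg
Osmolar gap = measured − calculated = 309 − 309.0 = 0.0 mOsm/kg

0.0 mOsm/kg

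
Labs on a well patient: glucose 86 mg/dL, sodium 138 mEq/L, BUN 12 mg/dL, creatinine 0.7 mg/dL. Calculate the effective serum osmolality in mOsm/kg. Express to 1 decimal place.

Effective osmolality excludes urea (freely permeant across cell membranes):
2·Na + glucose/18
= 2·138 + 86/18
= 276 + 4.78
= 280.78 mOsm/kg

280.8 mOsm/kg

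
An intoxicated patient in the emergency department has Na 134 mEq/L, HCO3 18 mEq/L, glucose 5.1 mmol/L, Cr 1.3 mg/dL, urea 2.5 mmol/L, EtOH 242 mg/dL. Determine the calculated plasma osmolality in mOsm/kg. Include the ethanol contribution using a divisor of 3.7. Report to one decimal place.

Calculated osmolality = 2·Na + glucose + urea + ethanol/3.7
= 2·134 + 5.1 + 2.5 + 242/3.7
= 268 + 5.10 + 2.50 + 65.41
= 341.01 mOsm/kg

341.0 mOsm/kg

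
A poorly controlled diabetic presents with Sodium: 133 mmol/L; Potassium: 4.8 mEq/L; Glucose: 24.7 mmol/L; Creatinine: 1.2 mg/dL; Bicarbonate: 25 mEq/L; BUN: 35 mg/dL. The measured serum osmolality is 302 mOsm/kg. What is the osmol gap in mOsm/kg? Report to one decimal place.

-1.2 mOsm/kg

Calculated osmolality = 2·Na + glucose + BUN/2.8
= 2·133 + 24.7 + 35/2.8
= 266 + 24.70 + 12.50
= 303.2 mOsm/kg ≈ 303.2 mOsm/kg
Osmolar gap = measured − calculated = 302 − 303.2 = -1.2 mOsm/kg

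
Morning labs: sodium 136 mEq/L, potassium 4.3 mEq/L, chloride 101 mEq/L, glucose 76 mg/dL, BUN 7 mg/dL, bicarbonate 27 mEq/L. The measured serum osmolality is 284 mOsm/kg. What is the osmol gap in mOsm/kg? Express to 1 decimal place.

5.3 mOsm/kg

Calculated osmolality = 2·Na + glucose/18 + BUN/2.8
= 2·136 + 76/18 + 7/2.8
= 272 + 4.22 + 2.50
= 278.72 mOsm/kg ≈ 278.7 mOsm/kg
Osmolar gap = measured − calculated = 284 − 278.7 = 5.3 mOsm/kg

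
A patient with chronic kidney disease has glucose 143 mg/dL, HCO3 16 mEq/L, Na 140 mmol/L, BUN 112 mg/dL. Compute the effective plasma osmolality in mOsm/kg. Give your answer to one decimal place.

Effective osmolality excludes urea (freely permeant across cell membranes):
2·Na + glucose/18
= 2·140 + 143/18
= 280 + 7.94
= 287.94 mOsm/kg

287.9 mOsm/kg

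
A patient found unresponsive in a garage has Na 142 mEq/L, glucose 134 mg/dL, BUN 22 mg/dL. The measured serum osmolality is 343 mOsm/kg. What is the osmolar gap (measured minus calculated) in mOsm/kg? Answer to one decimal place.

43.7 mOsm/kg

Calculated osmolality = 2·Na + glucose/18 + BUN/2.8
= 2·142 + 134/18 + 22/2.8
= 284 + 7.44 + 7.86
= 299.3 mOsm/kg ≈ 299.3 mOsm/kg
Osmolar gap = measured − calculated = 343 − 299.3 = 43.7 mOsm/kg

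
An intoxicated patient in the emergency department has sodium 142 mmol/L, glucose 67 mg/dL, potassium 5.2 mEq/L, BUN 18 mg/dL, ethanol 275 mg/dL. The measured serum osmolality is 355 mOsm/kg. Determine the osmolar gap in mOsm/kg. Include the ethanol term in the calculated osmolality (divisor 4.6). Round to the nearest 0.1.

1.1 mOsm/kg

Calculated osmolality = 2·Na + glucose/18 + BUN/2.8 + ethanol/4.6
= 2·142 + 67/18 + 18/2.8 + 275/4.6
= 284 + 3.72 + 6.43 + 59.78
= 353.93 mOsm/kg ≈ 353.9 mOsm/kg
Osmolar gap = measured − calculated = 355 − 353.9 = 1.1 mOsm/kg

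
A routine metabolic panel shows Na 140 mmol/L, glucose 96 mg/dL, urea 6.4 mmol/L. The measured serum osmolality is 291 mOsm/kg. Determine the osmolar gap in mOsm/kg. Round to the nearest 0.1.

Calculated osmolality = 2·Na + glucose/18 + urea
= 2·140 + 96/18 + 6.4
= 280 + 5.33 + 6.40
= 291.73 mOsm/kg ≈ 291.7 mOsm/kg
Osmolar gap = measured − calculated = 291 − 291.7 = -0.7 mOsm/kg

-0.7 mOsm/kg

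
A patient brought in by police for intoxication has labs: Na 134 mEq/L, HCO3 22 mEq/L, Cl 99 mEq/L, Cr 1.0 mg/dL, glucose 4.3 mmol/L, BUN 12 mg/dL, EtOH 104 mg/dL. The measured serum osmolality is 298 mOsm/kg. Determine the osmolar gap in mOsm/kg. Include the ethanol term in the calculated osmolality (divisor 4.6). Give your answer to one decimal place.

Calculated osmolality = 2·Na + glucose + BUN/2.8 + ethanol/4.6
= 2·134 + 4.3 + 12/2.8 + 104/4.6
= 268 + 4.30 + 4.29 + 22.61
= 299.2 mOsm/kg ≈ 299.2 mOsm/kg
Osmolar gap = measured − calculated = 298 − 299.2 = -1.2 mOsm/kg

-1.2 mOsm/kg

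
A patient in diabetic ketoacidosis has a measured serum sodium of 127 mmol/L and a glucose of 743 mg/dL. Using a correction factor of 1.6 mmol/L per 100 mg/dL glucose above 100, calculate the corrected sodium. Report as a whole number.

137 mmol/L

Corrected Na = measured Na + 1.6 · (glucose − 100)/100
= 127 + 1.6 · (743 − 100)/100
= 127 + 10.3
= 137.3 mmol/L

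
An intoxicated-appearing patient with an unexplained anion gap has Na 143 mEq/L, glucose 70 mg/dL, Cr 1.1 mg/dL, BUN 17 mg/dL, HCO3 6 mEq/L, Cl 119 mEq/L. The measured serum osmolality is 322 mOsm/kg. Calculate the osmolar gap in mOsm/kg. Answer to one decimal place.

Calculated osmolality = 2·Na + glucose/18 + BUN/2.8
= 2·143 + 70/18 + 17/2.8
= 286 + 3.89 + 6.07
= 295.96 mOsm/kg ≈ 296.0 mOsm/kg
Osmolar gap = measured − calculated = 322 − 296.0 = 26.0 mOsm/kg

26.0 mOsm/kg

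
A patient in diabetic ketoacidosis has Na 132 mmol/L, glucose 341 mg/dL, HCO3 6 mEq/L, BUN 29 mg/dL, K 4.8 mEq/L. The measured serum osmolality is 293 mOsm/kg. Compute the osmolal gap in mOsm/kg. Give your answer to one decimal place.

-0.3 mOsm/kg

Calculated osmolality = 2·Na + glucose/18 + BUN/2.8
= 2·132 + 341/18 + 29/2.8
= 264 + 18.94 + 10.36
= 293.3 mOsm/kg ≈ 293.3 mOsm/kg
Osmolar gap = measured − calculated = 293 − 293.3 = -0.3 mOsm/kg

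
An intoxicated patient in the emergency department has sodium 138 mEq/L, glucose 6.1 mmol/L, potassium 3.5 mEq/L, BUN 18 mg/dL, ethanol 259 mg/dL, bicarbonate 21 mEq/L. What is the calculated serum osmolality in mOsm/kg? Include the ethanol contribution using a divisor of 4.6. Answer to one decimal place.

344.8 mOsm/kg

Calculated osmolality = 2·Na + glucose + BUN/2.8 + ethanol/4.6
= 2·138 + 6.1 + 18/2.8 + 259/4.6
= 276 + 6.10 + 6.43 + 56.30
= 344.83 mOsm/kg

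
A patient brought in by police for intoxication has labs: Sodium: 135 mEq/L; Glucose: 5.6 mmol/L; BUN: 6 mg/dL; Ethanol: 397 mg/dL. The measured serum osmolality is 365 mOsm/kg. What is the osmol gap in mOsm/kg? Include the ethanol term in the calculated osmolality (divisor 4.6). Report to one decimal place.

1.0 mOsm/kg

Calculated osmolality = 2·Na + glucose + BUN/2.8 + ethanol/4.6
= 2·135 + 5.6 + 6/2.8 + 397/4.6
= 270 + 5.60 + 2.14 + 86.30
= 364.04 mOsm/kg ≈ 364.0 mOsm/kg
Osmolar gap = measured − calculated = 365 − 364.0 = 1.0 mOsm/kg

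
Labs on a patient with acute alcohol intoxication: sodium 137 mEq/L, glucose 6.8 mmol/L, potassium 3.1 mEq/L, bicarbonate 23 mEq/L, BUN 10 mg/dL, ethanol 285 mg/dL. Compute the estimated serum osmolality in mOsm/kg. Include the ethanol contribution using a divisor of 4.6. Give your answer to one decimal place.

Calculated osmolality = 2·Na + glucose + BUN/2.8 + ethanol/4.6
= 2·137 + 6.8 + 10/2.8 + 285/4.6
= 274 + 6.80 + 3.57 + 61.96
= 346.33 mOsm/kg

346.3 mOsm/kg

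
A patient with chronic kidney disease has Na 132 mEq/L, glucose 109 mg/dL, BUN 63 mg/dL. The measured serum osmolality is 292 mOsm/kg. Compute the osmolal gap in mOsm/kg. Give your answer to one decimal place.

Calculated osmolality = 2·Na + glucose/18 + BUN/2.8
= 2·132 + 109/18 + 63/2.8
= 264 + 6.06 + 22.50
= 292.56 mOsm/kg ≈ 292.6 mOsm/kg
Osmolar gap = measured − calculated = 292 − 292.6 = -0.6 mOsm/kg

-0.6 mOsm/kg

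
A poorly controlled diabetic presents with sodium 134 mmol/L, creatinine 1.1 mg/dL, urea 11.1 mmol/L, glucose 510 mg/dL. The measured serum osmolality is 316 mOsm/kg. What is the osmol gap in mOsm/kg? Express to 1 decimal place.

8.6 mOsm/kg

Calculated osmolality = 2·Na + glucose/18 + urea
= 2·134 + 510/18 + 11.1
= 268 + 28.33 + 11.10
= 307.43 mOsm/kg ≈ 307.4 mOsm/kg
Osmolar gap = measured − calculated = 316 − 307.4 = 8.6 mOsm/kg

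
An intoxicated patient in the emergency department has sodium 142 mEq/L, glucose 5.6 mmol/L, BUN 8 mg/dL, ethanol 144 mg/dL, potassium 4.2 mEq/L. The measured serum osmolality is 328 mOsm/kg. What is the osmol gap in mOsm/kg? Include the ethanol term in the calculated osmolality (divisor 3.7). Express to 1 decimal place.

Calculated osmolality = 2·Na + glucose + BUN/2.8 + ethanol/3.7
= 2·142 + 5.6 + 8/2.8 + 144/3.7
= 284 + 5.60 + 2.86 + 38.92
= 331.38 mOsm/kg ≈ 331.4 mOsm/kg
Osmolar gap = measured − calculated = 328 − 331.4 = -3.4 mOsm/kg

-3.4 mOsm/kg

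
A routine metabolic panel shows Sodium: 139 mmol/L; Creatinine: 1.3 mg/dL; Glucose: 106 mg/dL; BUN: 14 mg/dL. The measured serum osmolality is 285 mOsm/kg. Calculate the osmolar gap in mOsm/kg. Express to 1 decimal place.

-3.9 mOsm/kg

Calculated osmolality = 2·Na + glucose/18 + BUN/2.8
= 2·139 + 106/18 + 14/2.8
= 278 + 5.89 + 5
= 288.89 mOsm/kg ≈ 288.9 mOsm/kg
Osmolar gap = measured − calculated = 285 − 288.9 = -3.9 mOsm/kg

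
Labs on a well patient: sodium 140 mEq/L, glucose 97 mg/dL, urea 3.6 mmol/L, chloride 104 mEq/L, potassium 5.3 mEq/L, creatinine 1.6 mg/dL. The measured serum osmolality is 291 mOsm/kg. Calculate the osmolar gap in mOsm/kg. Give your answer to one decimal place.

2.0 mOsm/kg

Calculated osmolality = 2·Na + glucose/18 + urea
= 2·140 + 97/18 + 3.6
= 280 + 5.39 + 3.60
= 288.99 mOsm/kg ≈ 289.0 mOsm/kg
Osmolar gap = measured − calculated = 291 − 289.0 = 2.0 mOsm/kg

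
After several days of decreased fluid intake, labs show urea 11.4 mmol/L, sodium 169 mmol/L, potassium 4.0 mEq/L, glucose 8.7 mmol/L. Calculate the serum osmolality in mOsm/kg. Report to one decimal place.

358.1 mOsm/kg

Calculated osmolality = 2·Na + glucose + urea
= 2·169 + 8.7 + 11.4
= 338 + 8.70 + 11.40
= 358.1 mOsm/kg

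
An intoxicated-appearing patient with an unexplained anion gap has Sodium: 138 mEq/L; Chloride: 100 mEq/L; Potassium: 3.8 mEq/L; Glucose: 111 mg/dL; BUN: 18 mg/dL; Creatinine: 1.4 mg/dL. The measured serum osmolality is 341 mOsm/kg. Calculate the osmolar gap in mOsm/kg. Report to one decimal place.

52.4 mOsm/kg

Calculated osmolality = 2·Na + glucose/18 + BUN/2.8
= 2·138 + 111/18 + 18/2.8
= 276 + 6.17 + 6.43
= 288.6 mOsm/kg ≈ 288.6 mOsm/kg
Osmolar gap = measured − calculated = 341 − 288.6 = 52.4 mOsm/kg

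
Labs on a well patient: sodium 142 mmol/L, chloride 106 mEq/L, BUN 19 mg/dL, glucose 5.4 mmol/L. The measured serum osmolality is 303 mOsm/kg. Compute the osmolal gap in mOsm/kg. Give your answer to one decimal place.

6.8 mOsm/kg

Calculated osmolality = 2·Na + glucose + BUN/2.8
= 2·142 + 5.4 + 19/2.8
= 284 + 5.40 + 6.79
= 296.19 mOsm/kg ≈ 296.2 mOsm/kg
Osmolar gap = measured − calculated = 303 − 296.2 = 6.8 mOsm/kg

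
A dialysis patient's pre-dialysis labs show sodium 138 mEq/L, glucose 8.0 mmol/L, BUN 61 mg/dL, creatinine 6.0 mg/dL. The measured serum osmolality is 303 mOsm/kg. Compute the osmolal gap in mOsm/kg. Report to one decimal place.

-2.8 mOsm/kg

Calculated osmolality = 2·Na + glucose + BUN/2.8
= 2·138 + 8 + 61/2.8
= 276 + 8 + 21.79
= 305.79 mOsm/kg ≈ 305.8 mOsm/kg
Osmolar gap = measured − calculated = 303 − 305.8 = -2.8 mOsm/kg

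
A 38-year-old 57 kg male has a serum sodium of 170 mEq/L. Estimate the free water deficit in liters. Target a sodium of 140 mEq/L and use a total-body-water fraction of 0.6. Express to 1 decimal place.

7.3 L

TBW = 0.6 · 57 = 34.2 L
Free water deficit = TBW · (Na/140 − 1)
= 34.2 · (170/140 − 1)
= 34.2 · 0.2143
= 7.33 L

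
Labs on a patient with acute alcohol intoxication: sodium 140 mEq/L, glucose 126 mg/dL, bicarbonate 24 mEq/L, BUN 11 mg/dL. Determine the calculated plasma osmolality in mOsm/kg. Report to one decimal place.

290.9 mOsm/kg

Calculated osmolality = 2·Na + glucose/18 + BUN/2.8
= 2·140 + 126/18 + 11/2.8
= 280 + 7 + 3.93
= 290.93 mOsm/kg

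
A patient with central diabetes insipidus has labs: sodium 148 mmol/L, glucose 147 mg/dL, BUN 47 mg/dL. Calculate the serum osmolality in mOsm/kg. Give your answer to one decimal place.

Calculated osmolality = 2·Na + glucose/18 + BUN/2.8
= 2·148 + 147/18 + 47/2.8
= 296 + 8.17 + 16.79
= 320.96 mOsm/kg

321.0 mOsm/kg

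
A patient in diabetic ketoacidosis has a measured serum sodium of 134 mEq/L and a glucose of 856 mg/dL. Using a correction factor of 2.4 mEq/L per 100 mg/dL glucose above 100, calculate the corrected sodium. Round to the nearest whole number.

Corrected Na = measured Na + 2.4 · (glucose − 100)/100
= 134 + 2.4 · (856 − 100)/100
= 134 + 18.1
= 152.1 mEq/L

152 mEq/L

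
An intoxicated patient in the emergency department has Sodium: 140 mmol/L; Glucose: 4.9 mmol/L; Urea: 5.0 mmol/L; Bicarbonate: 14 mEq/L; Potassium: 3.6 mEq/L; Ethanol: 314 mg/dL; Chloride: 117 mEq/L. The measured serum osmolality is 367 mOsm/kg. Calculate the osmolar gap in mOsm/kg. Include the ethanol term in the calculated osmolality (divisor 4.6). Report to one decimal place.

Calculated osmolality = 2·Na + glucose + urea + ethanol/4.6
= 2·140 + 4.9 + 5 + 314/4.6
= 280 + 4.90 + 5 + 68.26
= 358.16 mOsm/kg ≈ 358.2 mOsm/kg
Osmolar gap = measured − calculated = 367 − 358.2 = 8.8 mOsm/kg

8.8 mOsm/kg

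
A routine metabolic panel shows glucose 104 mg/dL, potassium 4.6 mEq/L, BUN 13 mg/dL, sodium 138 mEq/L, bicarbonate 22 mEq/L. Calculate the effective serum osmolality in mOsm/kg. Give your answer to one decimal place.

Effective osmolality excludes urea (freely permeant across cell membranes):
2·Na + glucose/18
= 2·138 + 104/18
= 276 + 5.78
= 281.78 mOsm/kg

281.8 mOsm/kg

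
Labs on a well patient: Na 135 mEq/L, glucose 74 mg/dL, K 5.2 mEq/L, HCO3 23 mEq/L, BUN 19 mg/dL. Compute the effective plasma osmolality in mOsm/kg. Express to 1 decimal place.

Effective osmolality excludes urea (freely permeant across cell membranes):
2·Na + glucose/18
= 2·135 + 74/18
= 270 + 4.11
= 274.11 mOsm/kg

274.1 mOsm/kg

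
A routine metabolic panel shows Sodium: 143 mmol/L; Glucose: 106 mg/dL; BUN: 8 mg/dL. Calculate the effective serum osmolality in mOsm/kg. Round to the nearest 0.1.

Effective osmolality excludes urea (freely permeant across cell membranes):
2·Na + glucose/18
= 2·143 + 106/18
= 286 + 5.89
= 291.89 mOsm/kg

291.9 mOsm/kg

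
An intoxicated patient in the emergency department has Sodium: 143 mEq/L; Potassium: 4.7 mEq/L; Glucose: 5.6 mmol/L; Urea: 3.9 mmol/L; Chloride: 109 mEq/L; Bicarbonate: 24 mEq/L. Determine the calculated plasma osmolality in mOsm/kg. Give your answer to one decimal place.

Calculated osmolality = 2·Na + glucose + urea
= 2·143 + 5.6 + 3.9
= 286 + 5.60 + 3.90
= 295.5 mOsm/kg

295.5 mOsm/kg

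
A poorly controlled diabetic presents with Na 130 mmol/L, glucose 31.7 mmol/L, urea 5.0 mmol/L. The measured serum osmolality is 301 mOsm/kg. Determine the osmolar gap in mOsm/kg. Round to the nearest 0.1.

4.3 mOsm/kg

Calculated osmolality = 2·Na + glucose + urea
= 2·130 + 31.7 + 5
= 260 + 31.70 + 5
= 296.7 mOsm/kg ≈ 296.7 mOsm/kg
Osmolar gap = measured − calculated = 301 − 296.7 = 4.3 mOsm/kg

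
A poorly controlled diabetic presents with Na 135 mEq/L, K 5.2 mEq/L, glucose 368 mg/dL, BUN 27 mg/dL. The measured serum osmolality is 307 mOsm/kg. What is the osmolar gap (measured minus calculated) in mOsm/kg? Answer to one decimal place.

Calculated osmolality = 2·Na + glucose/18 + BUN/2.8
= 2·135 + 368/18 + 27/2.8
= 270 + 20.44 + 9.64
= 300.08 mOsm/kg ≈ 300.1 mOsm/kg
Osmolar gap = measured − calculated = 307 − 300.1 = 6.9 mOsm/kg

6.9 mOsm/kg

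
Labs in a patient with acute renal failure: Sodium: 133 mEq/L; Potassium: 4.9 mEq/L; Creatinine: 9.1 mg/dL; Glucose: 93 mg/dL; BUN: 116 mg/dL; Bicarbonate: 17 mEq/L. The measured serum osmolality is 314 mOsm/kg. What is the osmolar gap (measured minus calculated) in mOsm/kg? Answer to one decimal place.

1.4 mOsm/kg

Calculated osmolality = 2·Na + glucose/18 + BUN/2.8
= 2·133 + 93/18 + 116/2.8
= 266 + 5.17 + 41.43
= 312.6 mOsm/kg ≈ 312.6 mOsm/kg
Osmolar gap = measured − calculated = 314 − 312.6 = 1.4 mOsm/kg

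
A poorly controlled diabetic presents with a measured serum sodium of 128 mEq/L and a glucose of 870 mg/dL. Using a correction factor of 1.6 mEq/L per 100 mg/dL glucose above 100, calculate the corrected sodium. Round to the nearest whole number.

Corrected Na = measured Na + 1.6 · (glucose − 100)/100
= 128 + 1.6 · (870 − 100)/100
= 128 + 12.3
= 140.3 mEq/L

140 mEq/L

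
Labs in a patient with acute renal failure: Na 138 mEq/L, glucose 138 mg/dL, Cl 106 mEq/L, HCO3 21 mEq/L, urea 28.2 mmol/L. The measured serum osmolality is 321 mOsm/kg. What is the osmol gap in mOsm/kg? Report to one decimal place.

9.1 mOsm/kg

Calculated osmolality = 2·Na + glucose/18 + urea
= 2·138 + 138/18 + 28.2
= 276 + 7.67 + 28.20
= 311.87 mOsm/kg ≈ 311.9 mOsm/kg
Osmolar gap = measured − calculated = 321 − 311.9 = 9.1 mOsm/kg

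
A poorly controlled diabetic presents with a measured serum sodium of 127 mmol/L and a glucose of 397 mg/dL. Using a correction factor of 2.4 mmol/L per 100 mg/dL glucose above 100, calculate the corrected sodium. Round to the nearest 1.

Corrected Na = measured Na + 2.4 · (glucose − 100)/100
= 127 + 2.4 · (397 − 100)/100
= 127 + 7.1
= 134.1 mmol/L

134 mmol/L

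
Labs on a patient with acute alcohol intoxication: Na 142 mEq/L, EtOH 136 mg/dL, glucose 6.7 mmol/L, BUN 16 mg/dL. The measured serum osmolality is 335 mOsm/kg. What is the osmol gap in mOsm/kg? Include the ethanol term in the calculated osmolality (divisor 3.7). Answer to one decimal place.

Calculated osmolality = 2·Na + glucose + BUN/2.8 + ethanol/3.7
= 2·142 + 6.7 + 16/2.8 + 136/3.7
= 284 + 6.70 + 5.71 + 36.76
= 333.17 mOsm/kg ≈ 333.2 mOsm/kg
Osmolar gap = measured − calculated = 335 − 333.2 = 1.8 mOsm/kg

1.8 mOsm/kg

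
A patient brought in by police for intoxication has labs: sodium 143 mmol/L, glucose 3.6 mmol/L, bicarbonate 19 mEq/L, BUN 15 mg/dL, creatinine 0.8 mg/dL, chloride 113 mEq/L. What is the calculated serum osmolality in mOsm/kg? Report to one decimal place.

295.0 mOsm/kg

Calculated osmolality = 2·Na + glucose + BUN/2.8
= 2·143 + 3.6 + 15/2.8
= 286 + 3.60 + 5.36
= 294.96 mOsm/kg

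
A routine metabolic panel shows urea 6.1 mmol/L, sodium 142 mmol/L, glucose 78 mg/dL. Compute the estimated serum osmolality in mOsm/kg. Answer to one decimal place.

Calculated osmolality = 2·Na + glucose/18 + urea
= 2·142 + 78/18 + 6.1
= 284 + 4.33 + 6.10
= 294.43 mOsm/kg

294.4 mOsm/kg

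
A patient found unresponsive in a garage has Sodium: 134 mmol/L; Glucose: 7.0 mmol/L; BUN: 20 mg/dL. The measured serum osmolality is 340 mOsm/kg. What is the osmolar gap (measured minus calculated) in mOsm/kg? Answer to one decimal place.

Calculated osmolality = 2·Na + glucose + BUN/2.8
= 2·134 + 7 + 20/2.8
= 268 + 7 + 7.14
= 282.14 mOsm/kg ≈ 282.1 mOsm/kg
Osmolar gap = measured − calculated = 340 − 282.1 = 57.9 mOsm/kg

57.9 mOsm/kg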